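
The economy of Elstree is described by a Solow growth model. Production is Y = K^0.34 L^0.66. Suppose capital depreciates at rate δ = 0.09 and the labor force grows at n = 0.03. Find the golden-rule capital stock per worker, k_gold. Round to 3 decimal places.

Capital per worker breaks even when investment replaces (n + δ)·k; here n + δ = 0.12.
At the golden rule the marginal product of capital equals n+δ: 0.34·k^(0.34−1) = 0.12. Solving, k_gold = (0.34/0.12)^(1/0.66) ≈ 4.8451.

k_gold ≈ 4.845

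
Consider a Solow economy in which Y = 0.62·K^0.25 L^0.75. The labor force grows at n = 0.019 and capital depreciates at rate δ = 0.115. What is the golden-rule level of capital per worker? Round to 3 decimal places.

Break-even investment rate: n + δ = 0.019 + 0.115 = 0.134.
At the golden rule the marginal product of capital equals n+δ: 0.25·0.62·k^(0.25−1) = 0.134. Solving, k_gold = (0.25·0.62/0.134)^(1/0.75) ≈ 1.2142.

k_gold ≈ 1.214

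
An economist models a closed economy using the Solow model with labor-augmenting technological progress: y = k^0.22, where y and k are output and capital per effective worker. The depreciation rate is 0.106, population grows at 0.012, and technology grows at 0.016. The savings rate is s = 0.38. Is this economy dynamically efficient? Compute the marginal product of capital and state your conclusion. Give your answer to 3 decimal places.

dynamically inefficient; MPK ≈ 0.078

n + g + δ = 0.012 + 0.016 + 0.106 = 0.134.
Steady-state k*: s·k^0.22 = 0.134·k gives k* = (0.38/0.134)^(1/0.78) ≈ 3.8050.
MPK = 0.22·3.8050^(-0.78) ≈ 0.0776.
MPK < n+g+δ = 0.134, so the economy is dynamically inefficient (over-saving).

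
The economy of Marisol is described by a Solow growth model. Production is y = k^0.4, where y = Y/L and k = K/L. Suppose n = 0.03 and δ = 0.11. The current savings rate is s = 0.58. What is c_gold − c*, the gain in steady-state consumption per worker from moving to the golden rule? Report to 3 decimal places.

n + δ = 0.03 + 0.11 = 0.14.
Current steady state (s = 0.58): k* = (0.58/0.14)^(1/0.6) ≈ 10.6864, y* = 10.6864^0.4 ≈ 2.5795, c* = (1−0.58)·2.5795 ≈ 1.0834.
Maximizing c = f(k) − (n+δ)·k gives f'(k) = n+δ, i.e. 0.4·k^(0.4−1) = 0.14, so k_gold = (0.4/0.14)^(1/0.6) ≈ 5.7529.
y_gold = 5.7529^0.4 ≈ 2.0135, c_gold = y_gold − 0.14·k_gold ≈ 1.2081.
Gain: Δc = 1.2081 − 1.0834 ≈ 0.1247.

Δc ≈ 0.125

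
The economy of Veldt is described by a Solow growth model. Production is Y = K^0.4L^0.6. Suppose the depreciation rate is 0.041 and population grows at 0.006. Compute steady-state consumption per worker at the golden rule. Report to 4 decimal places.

The effective depreciation rate is n + δ = 0.006 + 0.041 = 0.047.
Golden rule sets MPK = n+δ: 0.4·k^(0.4−1) = 0.047, so k_gold = (0.4/0.047)^(1/0.6) ≈ 35.4762.
y_gold = 35.4762^0.4 ≈ 4.1685.
c_gold = y_gold − (n+δ)·k_gold = 4.1685 − 0.047·35.4762 ≈ 2.5011.

c_gold ≈ 2.5011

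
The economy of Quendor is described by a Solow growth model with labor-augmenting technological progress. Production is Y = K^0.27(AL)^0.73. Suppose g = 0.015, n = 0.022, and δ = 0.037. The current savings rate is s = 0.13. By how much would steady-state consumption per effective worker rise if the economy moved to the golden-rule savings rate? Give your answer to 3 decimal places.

Δc ≈ 0.107

Break-even investment rate: n + g + δ = 0.022 + 0.015 + 0.037 = 0.074.
Current steady state (s = 0.13): k* = (0.13/0.074)^(1/0.73) ≈ 2.1638, y* = 2.1638^0.27 ≈ 1.2317, c* = (1−0.13)·1.2317 ≈ 1.0716.
Golden rule sets MPK = n+g+δ: 0.27·k^(0.27−1) = 0.074, so k_gold = (0.27/0.074)^(1/0.73) ≈ 5.8890.
y_gold = 5.8890^0.27 ≈ 1.6140, c_gold = y_gold − 0.074·k_gold ≈ 1.1782.
Gain: Δc = 1.1782 − 1.0716 ≈ 0.1067.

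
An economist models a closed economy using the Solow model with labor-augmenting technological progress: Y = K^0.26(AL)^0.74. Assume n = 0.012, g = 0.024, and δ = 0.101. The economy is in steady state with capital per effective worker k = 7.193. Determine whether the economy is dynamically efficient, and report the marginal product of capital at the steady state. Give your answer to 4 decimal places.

The effective depreciation rate is n + g + δ = 0.012 + 0.024 + 0.101 = 0.137.
MPK = 0.26·k^(0.26−1) = 0.26·7.193^(-0.74) ≈ 0.0604.
MPK < 0.137, so the economy is dynamically inefficient (over-saving).

dynamically inefficient; MPK ≈ 0.0604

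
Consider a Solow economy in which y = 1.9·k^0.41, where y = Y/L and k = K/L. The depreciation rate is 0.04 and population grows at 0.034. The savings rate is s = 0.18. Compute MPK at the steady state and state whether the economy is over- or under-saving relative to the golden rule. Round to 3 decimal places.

under-saving; MPK ≈ 0.169

Break-even investment rate: n + δ = 0.034 + 0.04 = 0.074.
Steady-state k*: s·A·k^0.41 = 0.074·k gives k* = (0.18·1.9/0.074)^(1/0.59) ≈ 13.3897.
MPK = 0.41·1.9·13.3897^(-0.59) ≈ 0.1686.
MPK > n+δ = 0.074, so the economy is dynamically efficient (under-saving).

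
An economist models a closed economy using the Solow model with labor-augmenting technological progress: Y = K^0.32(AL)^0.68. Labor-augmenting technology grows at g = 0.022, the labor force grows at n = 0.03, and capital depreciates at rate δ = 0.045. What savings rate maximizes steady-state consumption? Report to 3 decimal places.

n + g + δ = 0.03 + 0.022 + 0.045 = 0.097.
At the golden rule MPK = n+g+δ, and in any Cobb-Douglas steady state s = (n+g+δ)·k/y = MPK·k/y = capital's share 0.32.

s_gold = 0.320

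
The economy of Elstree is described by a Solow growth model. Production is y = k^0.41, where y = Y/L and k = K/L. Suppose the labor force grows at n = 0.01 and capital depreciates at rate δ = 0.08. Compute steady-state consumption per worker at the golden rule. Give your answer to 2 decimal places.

Break-even investment rate: n + δ = 0.01 + 0.08 = 0.09.
Maximizing c = f(k) − (n+δ)·k gives f'(k) = n+δ, i.e. 0.41·k^(0.41−1) = 0.09, so k_gold = (0.41/0.09)^(1/0.59) ≈ 13.0669.
y_gold = 13.0669^0.41 ≈ 2.8683.
c_gold = y_gold − (n+δ)·k_gold = 2.8683 − 0.09·13.0669 ≈ 1.6923.

c_gold ≈ 1.69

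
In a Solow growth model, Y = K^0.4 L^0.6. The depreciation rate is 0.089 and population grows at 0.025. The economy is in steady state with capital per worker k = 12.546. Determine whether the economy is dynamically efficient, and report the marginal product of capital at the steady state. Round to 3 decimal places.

dynamically inefficient; MPK ≈ 0.088

The effective depreciation rate is n + δ = 0.025 + 0.089 = 0.114.
MPK = 0.4·k^(0.4−1) = 0.4·12.546^(-0.6) ≈ 0.0877.
MPK < 0.114, so the economy is dynamically inefficient (over-saving).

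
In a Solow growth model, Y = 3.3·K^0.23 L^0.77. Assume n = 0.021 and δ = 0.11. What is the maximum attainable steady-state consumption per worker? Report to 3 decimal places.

Capital per worker breaks even when investment replaces (n + δ)·k; here n + δ = 0.131.
Golden rule sets MPK = n+δ: 0.23·3.3·k^(0.23−1) = 0.131, so k_gold = (0.23·3.3/0.131)^(1/0.77) ≈ 9.7920.
y_gold = 3.3·9.7920^0.23 ≈ 5.5772.
c_gold = y_gold − (n+δ)·k_gold = 5.5772 − 0.131·9.7920 ≈ 4.2944.

c_gold ≈ 4.294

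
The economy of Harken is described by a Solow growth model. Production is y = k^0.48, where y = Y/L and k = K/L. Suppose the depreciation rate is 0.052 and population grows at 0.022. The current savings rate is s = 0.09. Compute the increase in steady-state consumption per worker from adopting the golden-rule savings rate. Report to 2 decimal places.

n + δ = 0.022 + 0.052 = 0.074.
Current steady state (s = 0.09): k* = (0.09/0.074)^(1/0.52) ≈ 1.4571, y* = 1.4571^0.48 ≈ 1.1980, c* = (1−0.09)·1.1980 ≈ 1.0902.
Maximizing c = f(k) − (n+δ)·k gives f'(k) = n+δ, i.e. 0.48·k^(0.48−1) = 0.074, so k_gold = (0.48/0.074)^(1/0.52) ≈ 36.4382.
y_gold = 36.4382^0.48 ≈ 5.6176, c_gold = y_gold − 0.074·k_gold ≈ 2.9211.
Gain: Δc = 2.9211 − 1.0902 ≈ 1.8309.

Δc ≈ 1.83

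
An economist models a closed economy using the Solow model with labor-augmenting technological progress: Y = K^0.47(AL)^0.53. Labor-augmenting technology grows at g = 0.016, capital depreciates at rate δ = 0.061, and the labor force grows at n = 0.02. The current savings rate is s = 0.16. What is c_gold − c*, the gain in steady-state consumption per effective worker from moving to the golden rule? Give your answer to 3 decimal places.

The effective depreciation rate is n + g + δ = 0.02 + 0.016 + 0.061 = 0.097.
Current steady state (s = 0.16): k* = (0.16/0.097)^(1/0.53) ≈ 2.5709, y* = 2.5709^0.47 ≈ 1.5586, c* = (1−0.16)·1.5586 ≈ 1.3092.
Setting f'(k) = n+g+δ gives 0.47·k^(0.47−1) = 0.097, hence k_gold = (0.47/0.097)^(1/0.53) ≈ 19.6367.
y_gold = 19.6367^0.47 ≈ 4.0527, c_gold = y_gold − 0.097·k_gold ≈ 2.1479.
Gain: Δc = 2.1479 − 1.3092 ≈ 0.8387.

Δc ≈ 0.839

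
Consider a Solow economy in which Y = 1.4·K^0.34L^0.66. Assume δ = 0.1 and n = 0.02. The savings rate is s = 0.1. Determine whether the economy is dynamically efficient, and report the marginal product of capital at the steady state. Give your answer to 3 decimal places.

dynamically efficient; MPK ≈ 0.408

The effective depreciation rate is n + δ = 0.02 + 0.1 = 0.12.
Steady-state k*: s·A·k^0.34 = 0.12·k gives k* = (0.1·1.4/0.12)^(1/0.66) ≈ 1.2631.
MPK = 0.34·1.4·1.2631^(-0.66) ≈ 0.4080.
MPK > n+δ = 0.12, so the economy is dynamically efficient (under-saving).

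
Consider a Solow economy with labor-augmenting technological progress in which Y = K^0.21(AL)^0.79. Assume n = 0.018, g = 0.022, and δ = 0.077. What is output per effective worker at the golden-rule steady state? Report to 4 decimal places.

The effective depreciation rate is n + g + δ = 0.018 + 0.022 + 0.077 = 0.117.
Maximizing c = f(k) − (n+g+δ)·k gives f'(k) = n+g+δ, i.e. 0.21·k^(0.21−1) = 0.117, so k_gold = (0.21/0.117)^(1/0.79) ≈ 2.0968.
Output: y_gold = k_gold^0.21 = 2.0968^0.21 ≈ 1.1682.

y_gold ≈ 1.1682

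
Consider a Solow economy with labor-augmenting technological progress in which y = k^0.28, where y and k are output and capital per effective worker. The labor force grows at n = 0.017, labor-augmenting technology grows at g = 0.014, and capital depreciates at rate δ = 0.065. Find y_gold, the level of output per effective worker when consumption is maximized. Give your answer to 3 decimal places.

The effective depreciation rate is n + g + δ = 0.017 + 0.014 + 0.065 = 0.096.
At the golden rule the marginal product of capital equals n+g+δ: 0.28·k^(0.28−1) = 0.096. Solving, k_gold = (0.28/0.096)^(1/0.72) ≈ 4.4226.
Output: y_gold = k_gold^0.28 = 4.4226^0.28 ≈ 1.5163.

y_gold ≈ 1.516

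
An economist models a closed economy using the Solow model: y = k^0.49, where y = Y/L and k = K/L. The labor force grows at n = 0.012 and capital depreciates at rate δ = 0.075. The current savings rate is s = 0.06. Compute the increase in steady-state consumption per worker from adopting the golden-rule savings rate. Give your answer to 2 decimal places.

Δc ≈ 2.03

The effective depreciation rate is n + δ = 0.012 + 0.075 = 0.087.
Current steady state (s = 0.06): k* = (0.06/0.087)^(1/0.51) ≈ 0.4826, y* = 0.4826^0.49 ≈ 0.6998, c* = (1−0.06)·0.6998 ≈ 0.6578.
At the golden rule the marginal product of capital equals n+δ: 0.49·k^(0.49−1) = 0.087. Solving, k_gold = (0.49/0.087)^(1/0.51) ≈ 29.6425.
y_gold = 29.6425^0.49 ≈ 5.2631, c_gold = y_gold − 0.087·k_gold ≈ 2.6842.
Gain: Δc = 2.6842 − 0.6578 ≈ 2.0264.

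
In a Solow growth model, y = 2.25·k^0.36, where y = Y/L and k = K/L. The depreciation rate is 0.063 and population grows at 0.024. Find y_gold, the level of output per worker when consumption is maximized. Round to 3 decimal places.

y_gold ≈ 7.893

Capital per worker breaks even when investment replaces (n + δ)·k; here n + δ = 0.087.
Setting f'(k) = n+δ gives 0.36·2.25·k^(0.36−1) = 0.087, hence k_gold = (0.36·2.25/0.087)^(1/0.64) ≈ 32.6595.
Output: y_gold = 2.25·k_gold^0.36 = 2.25·32.6595^0.36 ≈ 7.8927.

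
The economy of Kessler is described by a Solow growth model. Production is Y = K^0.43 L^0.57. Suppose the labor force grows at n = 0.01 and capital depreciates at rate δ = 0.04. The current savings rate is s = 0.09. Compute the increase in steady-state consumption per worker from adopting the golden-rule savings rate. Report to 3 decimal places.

Δc ≈ 1.472

Break-even investment rate: n + δ = 0.01 + 0.04 = 0.05.
Current steady state (s = 0.09): k* = (0.09/0.05)^(1/0.57) ≈ 2.8044, y* = 2.8044^0.43 ≈ 1.5580, c* = (1−0.09)·1.5580 ≈ 1.4178.
Golden rule sets MPK = n+δ: 0.43·k^(0.43−1) = 0.05, so k_gold = (0.43/0.05)^(1/0.57) ≈ 43.5984.
y_gold = 43.5984^0.43 ≈ 5.0696, c_gold = y_gold − 0.05·k_gold ≈ 2.8897.
Gain: Δc = 2.8897 − 1.4178 ≈ 1.4719.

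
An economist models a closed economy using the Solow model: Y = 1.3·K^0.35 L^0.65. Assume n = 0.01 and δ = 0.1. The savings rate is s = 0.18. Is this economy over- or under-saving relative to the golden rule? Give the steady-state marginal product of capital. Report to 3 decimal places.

under-saving; MPK ≈ 0.214

Break-even investment rate: n + δ = 0.01 + 0.1 = 0.11.
Steady-state k*: s·A·k^0.35 = 0.11·k gives k* = (0.18·1.3/0.11)^(1/0.65) ≈ 3.1941.
MPK = 0.35·1.3·3.1941^(-0.65) ≈ 0.2139.
MPK > n+δ = 0.11, so the economy is dynamically efficient (under-saving).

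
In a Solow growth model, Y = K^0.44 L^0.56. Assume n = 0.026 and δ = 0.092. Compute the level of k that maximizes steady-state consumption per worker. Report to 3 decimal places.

Capital per worker breaks even when investment replaces (n + δ)·k; here n + δ = 0.118.
Golden rule sets MPK = n+δ: 0.44·k^(0.44−1) = 0.118, so k_gold = (0.44/0.118)^(1/0.56) ≈ 10.4873.

k_gold ≈ 10.487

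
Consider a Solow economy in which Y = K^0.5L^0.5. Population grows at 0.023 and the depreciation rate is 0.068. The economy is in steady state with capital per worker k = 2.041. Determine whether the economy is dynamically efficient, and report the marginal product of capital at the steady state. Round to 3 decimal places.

dynamically efficient; MPK ≈ 0.350

The effective depreciation rate is n + δ = 0.023 + 0.068 = 0.091.
MPK = 0.5·k^(0.5−1) = 0.5·2.041^(-0.5) ≈ 0.3500.
MPK > 0.091, so the economy is dynamically efficient (under-saving).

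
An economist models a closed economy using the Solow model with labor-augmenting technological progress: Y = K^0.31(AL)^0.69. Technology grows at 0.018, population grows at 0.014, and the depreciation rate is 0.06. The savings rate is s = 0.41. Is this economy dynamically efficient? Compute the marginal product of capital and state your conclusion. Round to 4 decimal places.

dynamically inefficient; MPK ≈ 0.0696

Capital per effective worker breaks even when investment replaces (n + g + δ)·k; here n + g + δ = 0.092.
Steady-state k*: s·k^0.31 = 0.092·k gives k* = (0.41/0.092)^(1/0.69) ≈ 8.7212.
MPK = 0.31·8.7212^(-0.69) ≈ 0.0696.
MPK < n+g+δ = 0.092, so the economy is dynamically inefficient (over-saving).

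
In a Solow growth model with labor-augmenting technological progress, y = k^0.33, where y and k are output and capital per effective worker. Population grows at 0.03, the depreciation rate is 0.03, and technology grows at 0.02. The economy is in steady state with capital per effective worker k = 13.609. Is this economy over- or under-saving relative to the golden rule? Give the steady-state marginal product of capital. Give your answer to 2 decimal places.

over-saving; MPK ≈ 0.06

n + g + δ = 0.03 + 0.02 + 0.03 = 0.08.
MPK = 0.33·k^(0.33−1) = 0.33·13.609^(-0.67) ≈ 0.0574.
MPK < 0.08, so the economy is dynamically inefficient (over-saving).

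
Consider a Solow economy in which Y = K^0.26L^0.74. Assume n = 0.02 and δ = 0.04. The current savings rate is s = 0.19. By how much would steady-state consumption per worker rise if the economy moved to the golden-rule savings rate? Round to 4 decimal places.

Δc ≈ 0.0243

Break-even investment rate: n + δ = 0.02 + 0.04 = 0.06.
Current steady state (s = 0.19): k* = (0.19/0.06)^(1/0.74) ≈ 4.7478, y* = 4.7478^0.26 ≈ 1.4993, c* = (1−0.19)·1.4993 ≈ 1.2144.
Setting f'(k) = n+δ gives 0.26·k^(0.26−1) = 0.06, hence k_gold = (0.26/0.06)^(1/0.74) ≈ 7.2539.
y_gold = 7.2539^0.26 ≈ 1.6740, c_gold = y_gold − 0.06·k_gold ≈ 1.2387.
Gain: Δc = 1.2387 − 1.2144 ≈ 0.0243.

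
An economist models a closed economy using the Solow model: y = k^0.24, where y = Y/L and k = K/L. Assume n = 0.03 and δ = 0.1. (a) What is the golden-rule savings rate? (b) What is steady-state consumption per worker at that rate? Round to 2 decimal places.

(a) s_gold = 0.24; (b) c_gold ≈ 0.92

n + δ = 0.03 + 0.1 = 0.13.
For Cobb-Douglas, s_gold equals capital's share: s_gold = 0.24.
At the golden rule the marginal product of capital equals n+δ: 0.24·k^(0.24−1) = 0.13. Solving, k_gold = (0.24/0.13)^(1/0.76) ≈ 2.2405.
y_gold = 2.2405^0.24 ≈ 1.2136; c_gold = (1−0.24)·y_gold ≈ 0.9224.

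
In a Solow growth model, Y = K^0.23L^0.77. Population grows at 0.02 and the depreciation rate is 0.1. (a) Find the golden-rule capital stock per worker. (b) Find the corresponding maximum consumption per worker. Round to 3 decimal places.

Break-even investment rate: n + δ = 0.02 + 0.1 = 0.12.
Maximizing c = f(k) − (n+δ)·k gives f'(k) = n+δ, i.e. 0.23·k^(0.23−1) = 0.12, so k_gold = (0.23/0.12)^(1/0.77) ≈ 2.3278.
y_gold = 2.3278^0.23 ≈ 1.2145; c_gold = y_gold − 0.12·k_gold ≈ 0.9352.

(a) k_gold ≈ 2.328; (b) c_gold ≈ 0.935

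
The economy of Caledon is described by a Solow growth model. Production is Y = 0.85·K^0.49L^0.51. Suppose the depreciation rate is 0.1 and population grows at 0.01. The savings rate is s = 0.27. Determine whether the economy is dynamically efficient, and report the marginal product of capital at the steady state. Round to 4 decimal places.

Break-even investment rate: n + δ = 0.01 + 0.1 = 0.11.
Steady-state k*: s·A·k^0.49 = 0.11·k gives k* = (0.27·0.85/0.11)^(1/0.51) ≈ 4.2292.
MPK = 0.49·0.85·4.2292^(-0.51) ≈ 0.1996.
MPK > n+δ = 0.11, so the economy is dynamically efficient (under-saving).

dynamically efficient; MPK ≈ 0.1996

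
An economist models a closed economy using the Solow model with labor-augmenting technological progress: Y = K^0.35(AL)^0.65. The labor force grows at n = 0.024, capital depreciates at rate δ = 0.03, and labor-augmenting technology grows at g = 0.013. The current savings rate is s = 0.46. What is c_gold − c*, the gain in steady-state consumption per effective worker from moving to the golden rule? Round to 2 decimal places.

Break-even investment rate: n + g + δ = 0.024 + 0.013 + 0.03 = 0.067.
Current steady state (s = 0.46): k* = (0.46/0.067)^(1/0.65) ≈ 19.3733, y* = 19.3733^0.35 ≈ 2.8218, c* = (1−0.46)·2.8218 ≈ 1.5238.
Golden rule sets MPK = n+g+δ: 0.35·k^(0.35−1) = 0.067, so k_gold = (0.35/0.067)^(1/0.65) ≈ 12.7235.
y_gold = 12.7235^0.35 ≈ 2.4356, c_gold = y_gold − 0.067·k_gold ≈ 1.5832.
Gain: Δc = 1.5832 − 1.5238 ≈ 0.0594.

Δc ≈ 0.06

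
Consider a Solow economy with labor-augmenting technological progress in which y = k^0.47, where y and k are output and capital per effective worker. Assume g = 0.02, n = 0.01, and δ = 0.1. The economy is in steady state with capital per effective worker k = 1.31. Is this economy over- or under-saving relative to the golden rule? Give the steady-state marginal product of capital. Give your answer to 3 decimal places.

under-saving; MPK ≈ 0.407

The effective depreciation rate is n + g + δ = 0.01 + 0.02 + 0.1 = 0.13.
MPK = 0.47·k^(0.47−1) = 0.47·1.31^(-0.53) ≈ 0.4073.
MPK > 0.13, so the economy is dynamically efficient (under-saving).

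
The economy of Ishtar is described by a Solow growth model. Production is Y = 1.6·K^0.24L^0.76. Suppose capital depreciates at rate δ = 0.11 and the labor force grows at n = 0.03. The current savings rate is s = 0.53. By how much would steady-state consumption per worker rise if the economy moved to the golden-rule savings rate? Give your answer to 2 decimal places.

Break-even investment rate: n + δ = 0.03 + 0.11 = 0.14.
Current steady state (s = 0.53): k* = (0.53·1.6/0.14)^(1/0.76) ≈ 10.6979, y* = 1.6·10.6979^0.24 ≈ 2.8259, c* = (1−0.53)·2.8259 ≈ 1.3282.
At the golden rule the marginal product of capital equals n+δ: 0.24·1.6·k^(0.24−1) = 0.14. Solving, k_gold = (0.24·1.6/0.14)^(1/0.76) ≈ 3.7721.
y_gold = 1.6·3.7721^0.24 ≈ 2.2004, c_gold = y_gold − 0.14·k_gold ≈ 1.6723.
Gain: Δc = 1.6723 − 1.3282 ≈ 0.3441.

Δc ≈ 0.34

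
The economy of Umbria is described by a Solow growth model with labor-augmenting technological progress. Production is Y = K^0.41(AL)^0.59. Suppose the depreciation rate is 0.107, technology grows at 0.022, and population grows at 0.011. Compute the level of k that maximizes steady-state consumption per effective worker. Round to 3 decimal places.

Break-even investment rate: n + g + δ = 0.011 + 0.022 + 0.107 = 0.14.
At the golden rule the marginal product of capital equals n+g+δ: 0.41·k^(0.41−1) = 0.14. Solving, k_gold = (0.41/0.14)^(1/0.59) ≈ 6.1793.

k_gold ≈ 6.179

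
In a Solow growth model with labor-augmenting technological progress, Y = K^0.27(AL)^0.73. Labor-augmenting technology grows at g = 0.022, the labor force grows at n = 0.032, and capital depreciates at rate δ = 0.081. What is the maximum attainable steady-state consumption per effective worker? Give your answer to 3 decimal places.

c_gold ≈ 0.943

Capital per effective worker breaks even when investment replaces (n + g + δ)·k; here n + g + δ = 0.135.
At the golden rule the marginal product of capital equals n+g+δ: 0.27·k^(0.27−1) = 0.135. Solving, k_gold = (0.27/0.135)^(1/0.73) ≈ 2.5845.
y_gold = 2.5845^0.27 ≈ 1.2922.
c_gold = y_gold − (n+g+δ)·k_gold = 1.2922 − 0.135·2.5845 ≈ 0.9433.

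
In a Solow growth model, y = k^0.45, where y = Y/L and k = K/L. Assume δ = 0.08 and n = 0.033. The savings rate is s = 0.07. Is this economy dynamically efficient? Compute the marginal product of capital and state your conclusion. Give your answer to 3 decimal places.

The effective depreciation rate is n + δ = 0.033 + 0.08 = 0.113.
Steady-state k*: s·k^0.45 = 0.113·k gives k* = (0.07/0.113)^(1/0.55) ≈ 0.4187.
MPK = 0.45·0.4187^(-0.55) ≈ 0.7264.
MPK > n+δ = 0.113, so the economy is dynamically efficient (under-saving).

dynamically efficient; MPK ≈ 0.726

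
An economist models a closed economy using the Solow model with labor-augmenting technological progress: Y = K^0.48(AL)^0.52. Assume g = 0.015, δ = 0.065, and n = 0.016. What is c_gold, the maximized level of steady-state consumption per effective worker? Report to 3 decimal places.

Capital per effective worker breaks even when investment replaces (n + g + δ)·k; here n + g + δ = 0.096.
Setting f'(k) = n+g+δ gives 0.48·k^(0.48−1) = 0.096, hence k_gold = (0.48/0.096)^(1/0.52) ≈ 22.0888.
y_gold = 22.0888^0.48 ≈ 4.4178.
c_gold = y_gold − (n+g+δ)·k_gold = 4.4178 − 0.096·22.0888 ≈ 2.2972.

c_gold ≈ 2.297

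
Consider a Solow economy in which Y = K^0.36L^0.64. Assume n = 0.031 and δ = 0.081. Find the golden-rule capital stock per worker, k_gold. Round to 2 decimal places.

k_gold ≈ 6.20

n + δ = 0.031 + 0.081 = 0.112.
At the golden rule the marginal product of capital equals n+δ: 0.36·k^(0.36−1) = 0.112. Solving, k_gold = (0.36/0.112)^(1/0.64) ≈ 6.1990.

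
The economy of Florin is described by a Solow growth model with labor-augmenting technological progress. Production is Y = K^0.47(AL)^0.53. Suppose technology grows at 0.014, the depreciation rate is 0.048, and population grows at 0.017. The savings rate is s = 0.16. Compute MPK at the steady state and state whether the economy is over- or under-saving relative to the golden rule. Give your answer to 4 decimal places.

under-saving; MPK ≈ 0.2321

The effective depreciation rate is n + g + δ = 0.017 + 0.014 + 0.048 = 0.079.
Steady-state k*: s·k^0.47 = 0.079·k gives k* = (0.16/0.079)^(1/0.53) ≈ 3.7869.
MPK = 0.47·3.7869^(-0.53) ≈ 0.2321.
MPK > n+g+δ = 0.079, so the economy is dynamically efficient (under-saving).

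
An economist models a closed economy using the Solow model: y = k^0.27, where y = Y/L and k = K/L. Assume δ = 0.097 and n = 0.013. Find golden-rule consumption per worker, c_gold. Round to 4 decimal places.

c_gold ≈ 1.0176

Break-even investment rate: n + δ = 0.013 + 0.097 = 0.11.
At the golden rule the marginal product of capital equals n+δ: 0.27·k^(0.27−1) = 0.11. Solving, k_gold = (0.27/0.11)^(1/0.73) ≈ 3.4214.
y_gold = 3.4214^0.27 ≈ 1.3939.
c_gold = y_gold − (n+δ)·k_gold = 1.3939 − 0.11·3.4214 ≈ 1.0176.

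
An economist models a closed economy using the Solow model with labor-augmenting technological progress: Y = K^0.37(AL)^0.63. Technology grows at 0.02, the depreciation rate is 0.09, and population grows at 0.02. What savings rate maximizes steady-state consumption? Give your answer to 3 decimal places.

The effective depreciation rate is n + g + δ = 0.02 + 0.02 + 0.09 = 0.13.
At the golden rule MPK = n+g+δ, and in any Cobb-Douglas steady state s = (n+g+δ)·k/y = MPK·k/y = capital's share 0.37.

s_gold = 0.370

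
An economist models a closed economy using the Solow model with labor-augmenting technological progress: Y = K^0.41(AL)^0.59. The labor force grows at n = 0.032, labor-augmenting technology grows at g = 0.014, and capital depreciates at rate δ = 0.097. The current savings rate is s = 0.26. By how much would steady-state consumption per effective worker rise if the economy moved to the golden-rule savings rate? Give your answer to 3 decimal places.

Δc ≈ 0.106

The effective depreciation rate is n + g + δ = 0.032 + 0.014 + 0.097 = 0.143.
Current steady state (s = 0.26): k* = (0.26/0.143)^(1/0.59) ≈ 2.7546, y* = 2.7546^0.41 ≈ 1.5150, c* = (1−0.26)·1.5150 ≈ 1.1211.
Golden rule sets MPK = n+g+δ: 0.41·k^(0.41−1) = 0.143, so k_gold = (0.41/0.143)^(1/0.59) ≈ 5.9612.
y_gold = 5.9612^0.41 ≈ 2.0792, c_gold = y_gold − 0.143·k_gold ≈ 1.2267.
Gain: Δc = 1.2267 − 1.1211 ≈ 0.1056.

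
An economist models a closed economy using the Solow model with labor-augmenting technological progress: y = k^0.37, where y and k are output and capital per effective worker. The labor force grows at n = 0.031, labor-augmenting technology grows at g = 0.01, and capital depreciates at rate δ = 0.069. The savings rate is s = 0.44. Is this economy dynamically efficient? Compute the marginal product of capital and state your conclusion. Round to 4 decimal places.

dynamically inefficient; MPK ≈ 0.0925

n + g + δ = 0.031 + 0.01 + 0.069 = 0.11.
Steady-state k*: s·k^0.37 = 0.11·k gives k* = (0.44/0.11)^(1/0.63) ≈ 9.0292.
MPK = 0.37·9.0292^(-0.63) ≈ 0.0925.
MPK < n+g+δ = 0.11, so the economy is dynamically inefficient (over-saving).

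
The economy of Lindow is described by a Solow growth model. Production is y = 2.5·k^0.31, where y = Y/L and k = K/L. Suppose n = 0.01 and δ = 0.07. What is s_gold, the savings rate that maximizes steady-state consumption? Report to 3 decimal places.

s_gold = 0.310

Break-even investment rate: n + δ = 0.01 + 0.07 = 0.08.
At the golden rule MPK = n+δ, and in any Cobb-Douglas steady state s = (n+δ)·k/y = MPK·k/y = capital's share 0.31.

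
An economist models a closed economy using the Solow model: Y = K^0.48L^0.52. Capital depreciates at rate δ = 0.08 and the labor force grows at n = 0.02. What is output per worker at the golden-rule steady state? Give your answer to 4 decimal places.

y_gold ≈ 4.2544

Capital per worker breaks even when investment replaces (n + δ)·k; here n + δ = 0.1.
Setting f'(k) = n+δ gives 0.48·k^(0.48−1) = 0.1, hence k_gold = (0.48/0.1)^(1/0.52) ≈ 20.4211.
Output: y_gold = k_gold^0.48 = 20.4211^0.48 ≈ 4.2544.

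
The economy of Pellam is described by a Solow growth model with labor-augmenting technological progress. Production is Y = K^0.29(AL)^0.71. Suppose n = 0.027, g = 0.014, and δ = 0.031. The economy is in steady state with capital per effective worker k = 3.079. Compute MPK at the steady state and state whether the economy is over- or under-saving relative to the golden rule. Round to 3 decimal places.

Break-even investment rate: n + g + δ = 0.027 + 0.014 + 0.031 = 0.072.
MPK = 0.29·k^(0.29−1) = 0.29·3.079^(-0.71) ≈ 0.1305.
MPK > 0.072, so the economy is dynamically efficient (under-saving).

under-saving; MPK ≈ 0.131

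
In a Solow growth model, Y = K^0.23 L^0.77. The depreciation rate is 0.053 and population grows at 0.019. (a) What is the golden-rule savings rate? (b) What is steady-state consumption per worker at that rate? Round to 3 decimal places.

(a) s_gold = 0.230; (b) c_gold ≈ 1.089

n + δ = 0.019 + 0.053 = 0.072.
For Cobb-Douglas, s_gold equals capital's share: s_gold = 0.23.
Golden rule sets MPK = n+δ: 0.23·k^(0.23−1) = 0.072, so k_gold = (0.23/0.072)^(1/0.77) ≈ 4.5192.
y_gold = 4.5192^0.23 ≈ 1.4147; c_gold = (1−0.23)·y_gold ≈ 1.0893.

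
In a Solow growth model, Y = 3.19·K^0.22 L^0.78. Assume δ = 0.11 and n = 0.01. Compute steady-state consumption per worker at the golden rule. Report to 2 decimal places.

c_gold ≈ 4.09

Break-even investment rate: n + δ = 0.01 + 0.11 = 0.12.
Setting f'(k) = n+δ gives 0.22·3.19·k^(0.22−1) = 0.12, hence k_gold = (0.22·3.19/0.12)^(1/0.78) ≈ 9.6244.
y_gold = 3.19·9.6244^0.22 ≈ 5.2497.
c_gold = y_gold − (n+δ)·k_gold = 5.2497 − 0.12·9.6244 ≈ 4.0948.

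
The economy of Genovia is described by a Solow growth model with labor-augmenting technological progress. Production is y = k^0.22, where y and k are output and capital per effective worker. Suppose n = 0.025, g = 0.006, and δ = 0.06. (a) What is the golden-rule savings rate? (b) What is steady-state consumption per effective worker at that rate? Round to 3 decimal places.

The effective depreciation rate is n + g + δ = 0.025 + 0.006 + 0.06 = 0.091.
For Cobb-Douglas, s_gold equals capital's share: s_gold = 0.22.
At the golden rule the marginal product of capital equals n+g+δ: 0.22·k^(0.22−1) = 0.091. Solving, k_gold = (0.22/0.091)^(1/0.78) ≈ 3.1011.
y_gold = 3.1011^0.22 ≈ 1.2827; c_gold = (1−0.22)·y_gold ≈ 1.0005.

(a) s_gold = 0.220; (b) c_gold ≈ 1.001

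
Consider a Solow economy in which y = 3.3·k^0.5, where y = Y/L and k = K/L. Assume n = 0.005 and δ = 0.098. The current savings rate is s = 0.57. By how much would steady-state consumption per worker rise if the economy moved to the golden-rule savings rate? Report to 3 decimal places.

Δc ≈ 0.518

Break-even investment rate: n + δ = 0.005 + 0.098 = 0.103.
Current steady state (s = 0.57): k* = (0.57·3.3/0.103)^(1/0.5) ≈ 333.5056, y* = 3.3·333.5056^0.5 ≈ 60.2650, c* = (1−0.57)·60.2650 ≈ 25.9140.
At the golden rule the marginal product of capital equals n+δ: 0.5·3.3·k^(0.5−1) = 0.103. Solving, k_gold = (0.5·3.3/0.103)^(1/0.5) ≈ 256.6217.
y_gold = 3.3·256.6217^0.5 ≈ 52.8641, c_gold = y_gold − 0.103·k_gold ≈ 26.4320.
Gain: Δc = 26.4320 − 25.9140 ≈ 0.5181.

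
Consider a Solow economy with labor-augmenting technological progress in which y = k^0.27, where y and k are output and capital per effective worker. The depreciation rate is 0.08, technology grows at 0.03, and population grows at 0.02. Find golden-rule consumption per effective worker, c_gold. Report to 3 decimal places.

c_gold ≈ 0.957

The effective depreciation rate is n + g + δ = 0.02 + 0.03 + 0.08 = 0.13.
At the golden rule the marginal product of capital equals n+g+δ: 0.27·k^(0.27−1) = 0.13. Solving, k_gold = (0.27/0.13)^(1/0.73) ≈ 2.7216.
y_gold = 2.7216^0.27 ≈ 1.3104.
c_gold = y_gold − (n+g+δ)·k_gold = 1.3104 − 0.13·2.7216 ≈ 0.9566.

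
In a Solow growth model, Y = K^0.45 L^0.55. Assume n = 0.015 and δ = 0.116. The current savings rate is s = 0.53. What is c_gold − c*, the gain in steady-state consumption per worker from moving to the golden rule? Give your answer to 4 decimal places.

Δc ≈ 0.0348

n + δ = 0.015 + 0.116 = 0.131.
Current steady state (s = 0.53): k* = (0.53/0.131)^(1/0.55) ≈ 12.6954, y* = 12.6954^0.45 ≈ 3.1379, c* = (1−0.53)·3.1379 ≈ 1.4748.
Setting f'(k) = n+δ gives 0.45·k^(0.45−1) = 0.131, hence k_gold = (0.45/0.131)^(1/0.55) ≈ 9.4284.
y_gold = 9.4284^0.45 ≈ 2.7447, c_gold = y_gold − 0.131·k_gold ≈ 1.5096.
Gain: Δc = 1.5096 − 1.4748 ≈ 0.0348.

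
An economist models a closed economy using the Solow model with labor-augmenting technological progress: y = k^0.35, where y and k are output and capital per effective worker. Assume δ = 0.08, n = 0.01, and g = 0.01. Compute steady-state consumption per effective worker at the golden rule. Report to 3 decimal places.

n + g + δ = 0.01 + 0.01 + 0.08 = 0.1.
Maximizing c = f(k) − (n+g+δ)·k gives f'(k) = n+g+δ, i.e. 0.35·k^(0.35−1) = 0.1, so k_gold = (0.35/0.1)^(1/0.65) ≈ 6.8711.
y_gold = 6.8711^0.35 ≈ 1.9632.
c_gold = y_gold − (n+g+δ)·k_gold = 1.9632 − 0.1·6.8711 ≈ 1.2761.

c_gold ≈ 1.276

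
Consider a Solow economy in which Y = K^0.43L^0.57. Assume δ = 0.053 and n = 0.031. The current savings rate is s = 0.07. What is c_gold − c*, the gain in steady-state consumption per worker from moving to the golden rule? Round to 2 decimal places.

Capital per worker breaks even when investment replaces (n + δ)·k; here n + δ = 0.084.
Current steady state (s = 0.07): k* = (0.07/0.084)^(1/0.57) ≈ 0.7262, y* = 0.7262^0.43 ≈ 0.8715, c* = (1−0.07)·0.8715 ≈ 0.8105.
At the golden rule the marginal product of capital equals n+δ: 0.43·k^(0.43−1) = 0.084. Solving, k_gold = (0.43/0.084)^(1/0.57) ≈ 17.5465.
y_gold = 17.5465^0.43 ≈ 3.4277, c_gold = y_gold − 0.084·k_gold ≈ 1.9538.
Gain: Δc = 1.9538 − 0.8105 ≈ 1.1433.

Δc ≈ 1.14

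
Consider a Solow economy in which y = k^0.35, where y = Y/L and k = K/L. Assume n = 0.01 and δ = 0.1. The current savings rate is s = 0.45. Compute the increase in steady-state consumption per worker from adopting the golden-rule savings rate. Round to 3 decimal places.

n + δ = 0.01 + 0.1 = 0.11.
Current steady state (s = 0.45): k* = (0.45/0.11)^(1/0.65) ≈ 8.7350, y* = 8.7350^0.35 ≈ 2.1352, c* = (1−0.45)·2.1352 ≈ 1.1744.
Maximizing c = f(k) − (n+δ)·k gives f'(k) = n+δ, i.e. 0.35·k^(0.35−1) = 0.11, so k_gold = (0.35/0.11)^(1/0.65) ≈ 5.9340.
y_gold = 5.9340^0.35 ≈ 1.8650, c_gold = y_gold − 0.11·k_gold ≈ 1.2122.
Gain: Δc = 1.2122 − 1.1744 ≈ 0.0379.

Δc ≈ 0.038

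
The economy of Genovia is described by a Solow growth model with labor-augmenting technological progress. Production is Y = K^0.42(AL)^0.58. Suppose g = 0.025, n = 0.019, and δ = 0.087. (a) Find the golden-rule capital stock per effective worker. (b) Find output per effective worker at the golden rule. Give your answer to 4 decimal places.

(a) k_gold ≈ 7.4538; (b) y_gold ≈ 2.3249

Break-even investment rate: n + g + δ = 0.019 + 0.025 + 0.087 = 0.131.
Golden rule sets MPK = n+g+δ: 0.42·k^(0.42−1) = 0.131, so k_gold = (0.42/0.131)^(1/0.58) ≈ 7.4538.
y_gold = 7.4538^0.42 ≈ 2.3249.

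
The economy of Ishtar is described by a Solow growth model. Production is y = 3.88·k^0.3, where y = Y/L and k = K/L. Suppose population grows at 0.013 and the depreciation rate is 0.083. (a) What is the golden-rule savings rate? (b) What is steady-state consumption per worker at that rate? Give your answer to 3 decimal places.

(a) s_gold = 0.300; (b) c_gold ≈ 7.913

Break-even investment rate: n + δ = 0.013 + 0.083 = 0.096.
For Cobb-Douglas, s_gold equals capital's share: s_gold = 0.3.
At the golden rule the marginal product of capital equals n+δ: 0.3·3.88·k^(0.3−1) = 0.096. Solving, k_gold = (0.3·3.88/0.096)^(1/0.7) ≈ 35.3278.
y_gold = 3.88·35.3278^0.3 ≈ 11.3049; c_gold = (1−0.3)·y_gold ≈ 7.9134.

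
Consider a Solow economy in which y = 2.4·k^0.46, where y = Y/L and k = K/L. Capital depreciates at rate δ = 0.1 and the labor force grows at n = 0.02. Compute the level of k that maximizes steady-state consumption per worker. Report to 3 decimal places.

The effective depreciation rate is n + δ = 0.02 + 0.1 = 0.12.
Golden rule sets MPK = n+δ: 0.46·2.4·k^(0.46−1) = 0.12, so k_gold = (0.46·2.4/0.12)^(1/0.54) ≈ 60.9245.

k_gold ≈ 60.925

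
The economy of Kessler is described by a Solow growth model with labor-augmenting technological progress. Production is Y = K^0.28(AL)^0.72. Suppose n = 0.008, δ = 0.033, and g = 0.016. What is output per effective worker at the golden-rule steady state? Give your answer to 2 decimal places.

Capital per effective worker breaks even when investment replaces (n + g + δ)·k; here n + g + δ = 0.057.
Golden rule sets MPK = n+g+δ: 0.28·k^(0.28−1) = 0.057, so k_gold = (0.28/0.057)^(1/0.72) ≈ 9.1225.
Output: y_gold = k_gold^0.28 = 9.1225^0.28 ≈ 1.8571.

y_gold ≈ 1.86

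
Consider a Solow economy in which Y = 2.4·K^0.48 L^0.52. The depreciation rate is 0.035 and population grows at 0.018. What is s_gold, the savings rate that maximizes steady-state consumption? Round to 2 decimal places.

The effective depreciation rate is n + δ = 0.018 + 0.035 = 0.053.
At the golden rule MPK = n+δ, and in any Cobb-Douglas steady state s = (n+δ)·k/y = MPK·k/y = capital's share 0.48.

s_gold = 0.48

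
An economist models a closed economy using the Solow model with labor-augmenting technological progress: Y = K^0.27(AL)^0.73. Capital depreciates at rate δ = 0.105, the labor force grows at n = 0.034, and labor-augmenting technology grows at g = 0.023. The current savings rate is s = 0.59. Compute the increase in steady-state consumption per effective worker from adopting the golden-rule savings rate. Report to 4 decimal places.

n + g + δ = 0.034 + 0.023 + 0.105 = 0.162.
Current steady state (s = 0.59): k* = (0.59/0.162)^(1/0.73) ≈ 5.8743, y* = 5.8743^0.27 ≈ 1.6129, c* = (1−0.59)·1.6129 ≈ 0.6613.
At the golden rule the marginal product of capital equals n+g+δ: 0.27·k^(0.27−1) = 0.162. Solving, k_gold = (0.27/0.162)^(1/0.73) ≈ 2.0133.
y_gold = 2.0133^0.27 ≈ 1.2080, c_gold = y_gold − 0.162·k_gold ≈ 0.8818.
Gain: Δc = 0.8818 − 0.6613 ≈ 0.2205.

Δc ≈ 0.2205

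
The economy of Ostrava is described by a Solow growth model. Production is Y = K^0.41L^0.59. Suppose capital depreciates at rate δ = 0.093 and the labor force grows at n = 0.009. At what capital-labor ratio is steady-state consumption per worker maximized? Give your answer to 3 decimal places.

Capital per worker breaks even when investment replaces (n + δ)·k; here n + δ = 0.102.
At the golden rule the marginal product of capital equals n+δ: 0.41·k^(0.41−1) = 0.102. Solving, k_gold = (0.41/0.102)^(1/0.59) ≈ 10.5692.

k_gold ≈ 10.569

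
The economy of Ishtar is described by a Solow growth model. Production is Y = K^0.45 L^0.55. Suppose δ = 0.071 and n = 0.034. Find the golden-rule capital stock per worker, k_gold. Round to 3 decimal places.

k_gold ≈ 14.097

Capital per worker breaks even when investment replaces (n + δ)·k; here n + δ = 0.105.
At the golden rule the marginal product of capital equals n+δ: 0.45·k^(0.45−1) = 0.105. Solving, k_gold = (0.45/0.105)^(1/0.55) ≈ 14.0972.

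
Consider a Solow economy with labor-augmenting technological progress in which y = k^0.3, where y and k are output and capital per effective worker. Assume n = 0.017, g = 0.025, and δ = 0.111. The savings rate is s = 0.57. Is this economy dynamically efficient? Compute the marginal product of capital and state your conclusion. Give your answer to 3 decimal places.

Capital per effective worker breaks even when investment replaces (n + g + δ)·k; here n + g + δ = 0.153.
Steady-state k*: s·k^0.3 = 0.153·k gives k* = (0.57/0.153)^(1/0.7) ≈ 6.5460.
MPK = 0.3·6.5460^(-0.7) ≈ 0.0805.
MPK < n+g+δ = 0.153, so the economy is dynamically inefficient (over-saving).

dynamically inefficient; MPK ≈ 0.081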